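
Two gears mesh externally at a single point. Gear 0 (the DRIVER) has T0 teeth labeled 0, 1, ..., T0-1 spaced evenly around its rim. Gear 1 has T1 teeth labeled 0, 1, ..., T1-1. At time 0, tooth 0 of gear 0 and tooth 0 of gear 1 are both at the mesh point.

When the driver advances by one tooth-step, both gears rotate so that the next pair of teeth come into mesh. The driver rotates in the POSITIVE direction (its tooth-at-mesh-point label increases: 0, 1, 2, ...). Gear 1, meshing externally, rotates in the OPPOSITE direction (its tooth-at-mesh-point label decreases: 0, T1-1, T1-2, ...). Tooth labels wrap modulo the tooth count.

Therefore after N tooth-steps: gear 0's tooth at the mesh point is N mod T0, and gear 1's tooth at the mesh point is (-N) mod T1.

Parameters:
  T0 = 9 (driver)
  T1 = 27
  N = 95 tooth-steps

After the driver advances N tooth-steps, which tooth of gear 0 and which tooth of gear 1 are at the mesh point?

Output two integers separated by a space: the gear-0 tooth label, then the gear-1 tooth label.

Answer: 5 13

Derivation:
Gear 0 (driver, T0=9): tooth at mesh = N mod T0
  95 = 10 * 9 + 5, so 95 mod 9 = 5
  gear 0 tooth = 5
Gear 1 (driven, T1=27): tooth at mesh = (-N) mod T1
  95 = 3 * 27 + 14, so 95 mod 27 = 14
  (-95) mod 27 = (-14) mod 27 = 27 - 14 = 13
Mesh after 95 steps: gear-0 tooth 5 meets gear-1 tooth 13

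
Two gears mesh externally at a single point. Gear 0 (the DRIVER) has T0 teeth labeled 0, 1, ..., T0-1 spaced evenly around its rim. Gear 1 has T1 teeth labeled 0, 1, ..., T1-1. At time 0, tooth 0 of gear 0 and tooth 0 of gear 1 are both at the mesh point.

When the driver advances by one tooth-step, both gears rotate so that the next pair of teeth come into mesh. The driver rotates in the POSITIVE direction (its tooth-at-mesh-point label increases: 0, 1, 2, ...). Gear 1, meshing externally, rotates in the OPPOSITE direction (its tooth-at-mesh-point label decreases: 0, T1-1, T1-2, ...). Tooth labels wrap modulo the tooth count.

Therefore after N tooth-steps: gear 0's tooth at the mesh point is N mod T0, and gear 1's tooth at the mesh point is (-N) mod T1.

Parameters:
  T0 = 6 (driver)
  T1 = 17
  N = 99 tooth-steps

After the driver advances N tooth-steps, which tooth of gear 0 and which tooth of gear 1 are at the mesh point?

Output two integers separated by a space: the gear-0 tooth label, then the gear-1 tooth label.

Gear 0 (driver, T0=6): tooth at mesh = N mod T0
  99 = 16 * 6 + 3, so 99 mod 6 = 3
  gear 0 tooth = 3
Gear 1 (driven, T1=17): tooth at mesh = (-N) mod T1
  99 = 5 * 17 + 14, so 99 mod 17 = 14
  (-99) mod 17 = (-14) mod 17 = 17 - 14 = 3
Mesh after 99 steps: gear-0 tooth 3 meets gear-1 tooth 3

Answer: 3 3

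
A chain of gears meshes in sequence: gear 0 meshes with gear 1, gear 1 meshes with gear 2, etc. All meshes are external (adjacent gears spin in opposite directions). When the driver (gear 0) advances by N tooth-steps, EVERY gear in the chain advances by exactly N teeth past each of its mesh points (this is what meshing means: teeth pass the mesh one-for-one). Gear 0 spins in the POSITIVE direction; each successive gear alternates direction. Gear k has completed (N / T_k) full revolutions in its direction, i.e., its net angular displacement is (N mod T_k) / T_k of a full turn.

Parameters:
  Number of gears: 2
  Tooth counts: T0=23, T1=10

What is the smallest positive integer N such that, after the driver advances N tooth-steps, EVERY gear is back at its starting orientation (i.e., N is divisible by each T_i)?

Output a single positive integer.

Answer: 230

Derivation:
Gear k returns to start when N is a multiple of T_k.
All gears at start simultaneously when N is a common multiple of [23, 10]; the smallest such N is lcm(23, 10).
Start: lcm = T0 = 23
Fold in T1=10: gcd(23, 10) = 1; lcm(23, 10) = 23 * 10 / 1 = 230 / 1 = 230
Full cycle length = 230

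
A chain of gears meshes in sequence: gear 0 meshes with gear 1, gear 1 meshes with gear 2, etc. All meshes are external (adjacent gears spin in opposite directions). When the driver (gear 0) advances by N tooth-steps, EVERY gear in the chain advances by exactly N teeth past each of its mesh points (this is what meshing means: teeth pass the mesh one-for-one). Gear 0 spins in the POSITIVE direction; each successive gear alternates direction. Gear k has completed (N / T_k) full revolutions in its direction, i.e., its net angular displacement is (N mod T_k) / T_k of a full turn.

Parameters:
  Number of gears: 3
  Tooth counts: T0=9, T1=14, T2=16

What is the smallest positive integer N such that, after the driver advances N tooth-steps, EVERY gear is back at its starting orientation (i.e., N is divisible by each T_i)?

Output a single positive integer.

Gear k returns to start when N is a multiple of T_k.
All gears at start simultaneously when N is a common multiple of [9, 14, 16]; the smallest such N is lcm(9, 14, 16).
Start: lcm = T0 = 9
Fold in T1=14: gcd(9, 14) = 1; lcm(9, 14) = 9 * 14 / 1 = 126 / 1 = 126
Fold in T2=16: gcd(126, 16) = 2; lcm(126, 16) = 126 * 16 / 2 = 2016 / 2 = 1008
Full cycle length = 1008

Answer: 1008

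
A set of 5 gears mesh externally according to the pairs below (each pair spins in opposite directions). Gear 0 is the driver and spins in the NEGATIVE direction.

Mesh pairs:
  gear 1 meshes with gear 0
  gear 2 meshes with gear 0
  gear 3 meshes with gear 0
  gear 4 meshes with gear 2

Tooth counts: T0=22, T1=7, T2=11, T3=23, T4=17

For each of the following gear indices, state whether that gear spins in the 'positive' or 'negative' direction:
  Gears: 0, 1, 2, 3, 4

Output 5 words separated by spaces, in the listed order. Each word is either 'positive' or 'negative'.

Gear 0 (driver): negative (depth 0)
  gear 1: meshes with gear 0 -> depth 1 -> positive (opposite of gear 0)
  gear 2: meshes with gear 0 -> depth 1 -> positive (opposite of gear 0)
  gear 3: meshes with gear 0 -> depth 1 -> positive (opposite of gear 0)
  gear 4: meshes with gear 2 -> depth 2 -> negative (opposite of gear 2)
Queried indices 0, 1, 2, 3, 4 -> negative, positive, positive, positive, negative

Answer: negative positive positive positive negative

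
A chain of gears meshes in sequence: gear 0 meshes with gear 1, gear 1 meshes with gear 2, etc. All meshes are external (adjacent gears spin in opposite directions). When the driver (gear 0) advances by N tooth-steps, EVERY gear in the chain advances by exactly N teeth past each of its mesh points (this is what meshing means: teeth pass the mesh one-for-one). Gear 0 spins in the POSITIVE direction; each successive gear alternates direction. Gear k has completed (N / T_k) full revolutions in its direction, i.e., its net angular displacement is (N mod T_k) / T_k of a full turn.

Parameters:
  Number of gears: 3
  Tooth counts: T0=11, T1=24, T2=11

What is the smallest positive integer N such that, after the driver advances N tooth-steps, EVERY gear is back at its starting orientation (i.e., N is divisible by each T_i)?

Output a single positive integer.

Answer: 264

Derivation:
Gear k returns to start when N is a multiple of T_k.
All gears at start simultaneously when N is a common multiple of [11, 24, 11]; the smallest such N is lcm(11, 24, 11).
Start: lcm = T0 = 11
Fold in T1=24: gcd(11, 24) = 1; lcm(11, 24) = 11 * 24 / 1 = 264 / 1 = 264
Fold in T2=11: gcd(264, 11) = 11; lcm(264, 11) = 264 * 11 / 11 = 2904 / 11 = 264
Full cycle length = 264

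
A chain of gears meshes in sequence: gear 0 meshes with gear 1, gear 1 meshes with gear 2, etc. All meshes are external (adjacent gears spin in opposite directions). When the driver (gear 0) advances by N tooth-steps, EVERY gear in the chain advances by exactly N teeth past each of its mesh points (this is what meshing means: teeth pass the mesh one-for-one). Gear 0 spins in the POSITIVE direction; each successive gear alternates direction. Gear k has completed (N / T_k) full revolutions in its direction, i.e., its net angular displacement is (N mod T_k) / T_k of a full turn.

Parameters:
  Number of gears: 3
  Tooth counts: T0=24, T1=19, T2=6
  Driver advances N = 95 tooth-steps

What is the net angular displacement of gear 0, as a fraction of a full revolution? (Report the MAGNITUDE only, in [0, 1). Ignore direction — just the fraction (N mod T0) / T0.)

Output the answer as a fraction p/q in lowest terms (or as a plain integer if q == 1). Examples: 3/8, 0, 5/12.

Answer: 23/24

Derivation:
Chain of 3 gears, tooth counts: [24, 19, 6]
  gear 0: T0=24, direction=positive, advance = 95 mod 24 = 23 teeth = 23/24 turn
  gear 1: T1=19, direction=negative, advance = 95 mod 19 = 0 teeth = 0/19 turn
  gear 2: T2=6, direction=positive, advance = 95 mod 6 = 5 teeth = 5/6 turn
Gear 0: 95 mod 24 = 23
Fraction = 23 / 24 = 23/24 (gcd(23,24)=1) = 23/24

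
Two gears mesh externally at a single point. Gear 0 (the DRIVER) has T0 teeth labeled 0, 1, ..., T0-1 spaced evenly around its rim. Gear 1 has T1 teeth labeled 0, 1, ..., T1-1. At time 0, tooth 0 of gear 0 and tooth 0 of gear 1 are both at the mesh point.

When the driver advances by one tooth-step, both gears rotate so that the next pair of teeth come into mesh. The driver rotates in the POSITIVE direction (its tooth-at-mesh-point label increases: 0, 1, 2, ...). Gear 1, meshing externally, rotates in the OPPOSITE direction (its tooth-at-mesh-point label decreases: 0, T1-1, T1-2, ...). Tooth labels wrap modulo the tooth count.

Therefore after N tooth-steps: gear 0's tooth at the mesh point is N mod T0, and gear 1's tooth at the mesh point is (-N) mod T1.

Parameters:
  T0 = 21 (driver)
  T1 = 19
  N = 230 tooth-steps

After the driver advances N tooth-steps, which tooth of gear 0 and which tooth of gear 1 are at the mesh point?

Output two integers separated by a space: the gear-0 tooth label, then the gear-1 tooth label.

Answer: 20 17

Derivation:
Gear 0 (driver, T0=21): tooth at mesh = N mod T0
  230 = 10 * 21 + 20, so 230 mod 21 = 20
  gear 0 tooth = 20
Gear 1 (driven, T1=19): tooth at mesh = (-N) mod T1
  230 = 12 * 19 + 2, so 230 mod 19 = 2
  (-230) mod 19 = (-2) mod 19 = 19 - 2 = 17
Mesh after 230 steps: gear-0 tooth 20 meets gear-1 tooth 17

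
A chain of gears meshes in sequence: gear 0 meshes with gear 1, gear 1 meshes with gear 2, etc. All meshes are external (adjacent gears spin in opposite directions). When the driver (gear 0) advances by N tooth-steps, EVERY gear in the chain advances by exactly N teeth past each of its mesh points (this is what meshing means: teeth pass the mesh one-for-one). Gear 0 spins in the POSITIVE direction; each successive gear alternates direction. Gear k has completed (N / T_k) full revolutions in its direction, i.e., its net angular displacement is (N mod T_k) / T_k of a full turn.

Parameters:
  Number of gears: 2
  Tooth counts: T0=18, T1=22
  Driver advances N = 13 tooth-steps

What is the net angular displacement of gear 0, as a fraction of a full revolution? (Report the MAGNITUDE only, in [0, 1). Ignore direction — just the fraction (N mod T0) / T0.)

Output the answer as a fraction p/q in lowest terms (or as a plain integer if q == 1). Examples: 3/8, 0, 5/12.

Answer: 13/18

Derivation:
Chain of 2 gears, tooth counts: [18, 22]
  gear 0: T0=18, direction=positive, advance = 13 mod 18 = 13 teeth = 13/18 turn
  gear 1: T1=22, direction=negative, advance = 13 mod 22 = 13 teeth = 13/22 turn
Gear 0: 13 mod 18 = 13
Fraction = 13 / 18 = 13/18 (gcd(13,18)=1) = 13/18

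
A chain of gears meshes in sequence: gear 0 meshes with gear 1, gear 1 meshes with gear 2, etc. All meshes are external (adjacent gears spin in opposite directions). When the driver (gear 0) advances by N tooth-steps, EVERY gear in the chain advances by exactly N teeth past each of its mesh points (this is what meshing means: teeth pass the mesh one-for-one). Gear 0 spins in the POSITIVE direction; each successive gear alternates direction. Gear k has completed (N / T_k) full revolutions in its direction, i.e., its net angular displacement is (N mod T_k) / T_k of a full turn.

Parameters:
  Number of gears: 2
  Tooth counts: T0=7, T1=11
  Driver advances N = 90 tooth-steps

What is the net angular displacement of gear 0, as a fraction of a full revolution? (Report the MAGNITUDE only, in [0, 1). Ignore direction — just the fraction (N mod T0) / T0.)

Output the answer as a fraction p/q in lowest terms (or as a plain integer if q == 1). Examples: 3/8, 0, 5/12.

Chain of 2 gears, tooth counts: [7, 11]
  gear 0: T0=7, direction=positive, advance = 90 mod 7 = 6 teeth = 6/7 turn
  gear 1: T1=11, direction=negative, advance = 90 mod 11 = 2 teeth = 2/11 turn
Gear 0: 90 mod 7 = 6
Fraction = 6 / 7 = 6/7 (gcd(6,7)=1) = 6/7

Answer: 6/7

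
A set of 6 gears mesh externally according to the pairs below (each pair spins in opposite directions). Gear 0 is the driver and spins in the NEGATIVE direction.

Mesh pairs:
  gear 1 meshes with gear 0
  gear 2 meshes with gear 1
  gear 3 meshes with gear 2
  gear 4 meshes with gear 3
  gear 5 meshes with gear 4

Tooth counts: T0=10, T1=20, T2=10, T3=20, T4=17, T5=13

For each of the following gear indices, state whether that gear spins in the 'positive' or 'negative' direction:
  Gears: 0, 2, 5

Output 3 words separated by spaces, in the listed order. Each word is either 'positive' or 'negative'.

Gear 0 (driver): negative (depth 0)
  gear 1: meshes with gear 0 -> depth 1 -> positive (opposite of gear 0)
  gear 2: meshes with gear 1 -> depth 2 -> negative (opposite of gear 1)
  gear 3: meshes with gear 2 -> depth 3 -> positive (opposite of gear 2)
  gear 4: meshes with gear 3 -> depth 4 -> negative (opposite of gear 3)
  gear 5: meshes with gear 4 -> depth 5 -> positive (opposite of gear 4)
Queried indices 0, 2, 5 -> negative, negative, positive

Answer: negative negative positive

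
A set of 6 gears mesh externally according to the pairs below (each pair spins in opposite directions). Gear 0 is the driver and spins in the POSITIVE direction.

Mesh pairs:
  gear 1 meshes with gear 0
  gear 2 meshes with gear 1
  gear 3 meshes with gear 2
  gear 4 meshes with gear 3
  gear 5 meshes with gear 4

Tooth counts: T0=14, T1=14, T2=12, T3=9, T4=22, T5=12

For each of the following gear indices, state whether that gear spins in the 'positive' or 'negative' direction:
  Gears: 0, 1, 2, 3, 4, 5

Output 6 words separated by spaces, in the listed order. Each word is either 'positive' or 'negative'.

Answer: positive negative positive negative positive negative

Derivation:
Gear 0 (driver): positive (depth 0)
  gear 1: meshes with gear 0 -> depth 1 -> negative (opposite of gear 0)
  gear 2: meshes with gear 1 -> depth 2 -> positive (opposite of gear 1)
  gear 3: meshes with gear 2 -> depth 3 -> negative (opposite of gear 2)
  gear 4: meshes with gear 3 -> depth 4 -> positive (opposite of gear 3)
  gear 5: meshes with gear 4 -> depth 5 -> negative (opposite of gear 4)
Queried indices 0, 1, 2, 3, 4, 5 -> positive, negative, positive, negative, positive, negative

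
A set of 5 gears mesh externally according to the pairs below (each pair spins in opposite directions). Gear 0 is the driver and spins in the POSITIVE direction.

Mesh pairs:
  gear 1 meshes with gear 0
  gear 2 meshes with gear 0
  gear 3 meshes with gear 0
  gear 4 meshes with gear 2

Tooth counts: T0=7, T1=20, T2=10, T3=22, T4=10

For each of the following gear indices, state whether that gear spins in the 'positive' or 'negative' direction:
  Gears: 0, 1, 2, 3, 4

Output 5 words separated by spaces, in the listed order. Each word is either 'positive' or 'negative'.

Answer: positive negative negative negative positive

Derivation:
Gear 0 (driver): positive (depth 0)
  gear 1: meshes with gear 0 -> depth 1 -> negative (opposite of gear 0)
  gear 2: meshes with gear 0 -> depth 1 -> negative (opposite of gear 0)
  gear 3: meshes with gear 0 -> depth 1 -> negative (opposite of gear 0)
  gear 4: meshes with gear 2 -> depth 2 -> positive (opposite of gear 2)
Queried indices 0, 1, 2, 3, 4 -> positive, negative, negative, negative, positive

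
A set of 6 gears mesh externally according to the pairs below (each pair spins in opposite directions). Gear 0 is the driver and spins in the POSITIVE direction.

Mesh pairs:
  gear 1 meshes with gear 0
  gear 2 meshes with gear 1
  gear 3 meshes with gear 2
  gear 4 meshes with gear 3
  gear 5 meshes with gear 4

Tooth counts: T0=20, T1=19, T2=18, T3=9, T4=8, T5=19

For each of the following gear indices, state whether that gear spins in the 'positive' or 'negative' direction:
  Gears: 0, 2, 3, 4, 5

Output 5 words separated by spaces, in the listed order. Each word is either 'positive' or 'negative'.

Answer: positive positive negative positive negative

Derivation:
Gear 0 (driver): positive (depth 0)
  gear 1: meshes with gear 0 -> depth 1 -> negative (opposite of gear 0)
  gear 2: meshes with gear 1 -> depth 2 -> positive (opposite of gear 1)
  gear 3: meshes with gear 2 -> depth 3 -> negative (opposite of gear 2)
  gear 4: meshes with gear 3 -> depth 4 -> positive (opposite of gear 3)
  gear 5: meshes with gear 4 -> depth 5 -> negative (opposite of gear 4)
Queried indices 0, 2, 3, 4, 5 -> positive, positive, negative, positive, negative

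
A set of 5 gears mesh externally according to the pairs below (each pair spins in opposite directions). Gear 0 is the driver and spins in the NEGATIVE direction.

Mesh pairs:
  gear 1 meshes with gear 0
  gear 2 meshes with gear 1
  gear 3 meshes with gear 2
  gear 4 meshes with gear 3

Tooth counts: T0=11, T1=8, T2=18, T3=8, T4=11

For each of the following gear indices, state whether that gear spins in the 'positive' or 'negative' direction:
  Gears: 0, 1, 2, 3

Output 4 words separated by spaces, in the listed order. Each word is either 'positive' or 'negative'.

Gear 0 (driver): negative (depth 0)
  gear 1: meshes with gear 0 -> depth 1 -> positive (opposite of gear 0)
  gear 2: meshes with gear 1 -> depth 2 -> negative (opposite of gear 1)
  gear 3: meshes with gear 2 -> depth 3 -> positive (opposite of gear 2)
  gear 4: meshes with gear 3 -> depth 4 -> negative (opposite of gear 3)
Queried indices 0, 1, 2, 3 -> negative, positive, negative, positive

Answer: negative positive negative positive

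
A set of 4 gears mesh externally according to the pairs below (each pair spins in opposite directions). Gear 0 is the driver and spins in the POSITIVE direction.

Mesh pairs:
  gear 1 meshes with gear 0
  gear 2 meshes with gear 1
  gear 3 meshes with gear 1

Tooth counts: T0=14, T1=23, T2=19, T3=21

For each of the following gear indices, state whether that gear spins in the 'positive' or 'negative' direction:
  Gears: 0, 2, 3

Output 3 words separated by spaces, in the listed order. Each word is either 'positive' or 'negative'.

Answer: positive positive positive

Derivation:
Gear 0 (driver): positive (depth 0)
  gear 1: meshes with gear 0 -> depth 1 -> negative (opposite of gear 0)
  gear 2: meshes with gear 1 -> depth 2 -> positive (opposite of gear 1)
  gear 3: meshes with gear 1 -> depth 2 -> positive (opposite of gear 1)
Queried indices 0, 2, 3 -> positive, positive, positive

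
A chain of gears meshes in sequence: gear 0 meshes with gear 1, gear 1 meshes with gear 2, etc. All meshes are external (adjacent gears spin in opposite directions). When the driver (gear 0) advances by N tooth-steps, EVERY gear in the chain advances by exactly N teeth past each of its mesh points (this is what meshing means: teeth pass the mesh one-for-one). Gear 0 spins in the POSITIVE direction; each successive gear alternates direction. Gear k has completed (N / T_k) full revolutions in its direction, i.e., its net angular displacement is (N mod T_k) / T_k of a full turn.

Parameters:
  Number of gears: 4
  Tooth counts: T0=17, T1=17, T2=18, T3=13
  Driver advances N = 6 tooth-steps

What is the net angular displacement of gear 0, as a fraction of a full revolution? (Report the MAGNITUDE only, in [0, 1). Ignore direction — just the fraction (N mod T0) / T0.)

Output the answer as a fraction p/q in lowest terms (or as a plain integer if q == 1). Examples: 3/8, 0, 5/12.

Chain of 4 gears, tooth counts: [17, 17, 18, 13]
  gear 0: T0=17, direction=positive, advance = 6 mod 17 = 6 teeth = 6/17 turn
  gear 1: T1=17, direction=negative, advance = 6 mod 17 = 6 teeth = 6/17 turn
  gear 2: T2=18, direction=positive, advance = 6 mod 18 = 6 teeth = 6/18 turn
  gear 3: T3=13, direction=negative, advance = 6 mod 13 = 6 teeth = 6/13 turn
Gear 0: 6 mod 17 = 6
Fraction = 6 / 17 = 6/17 (gcd(6,17)=1) = 6/17

Answer: 6/17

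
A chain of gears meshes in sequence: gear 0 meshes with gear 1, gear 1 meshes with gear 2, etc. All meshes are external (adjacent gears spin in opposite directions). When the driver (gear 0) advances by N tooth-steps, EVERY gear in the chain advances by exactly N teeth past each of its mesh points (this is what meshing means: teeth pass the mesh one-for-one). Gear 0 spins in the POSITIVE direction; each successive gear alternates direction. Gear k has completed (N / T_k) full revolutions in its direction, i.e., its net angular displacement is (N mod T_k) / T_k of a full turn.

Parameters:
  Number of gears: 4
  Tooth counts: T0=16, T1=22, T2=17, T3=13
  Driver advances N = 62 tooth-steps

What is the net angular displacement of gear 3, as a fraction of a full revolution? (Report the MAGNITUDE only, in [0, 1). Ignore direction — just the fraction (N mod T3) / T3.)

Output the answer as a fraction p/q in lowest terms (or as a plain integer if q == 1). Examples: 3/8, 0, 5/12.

Chain of 4 gears, tooth counts: [16, 22, 17, 13]
  gear 0: T0=16, direction=positive, advance = 62 mod 16 = 14 teeth = 14/16 turn
  gear 1: T1=22, direction=negative, advance = 62 mod 22 = 18 teeth = 18/22 turn
  gear 2: T2=17, direction=positive, advance = 62 mod 17 = 11 teeth = 11/17 turn
  gear 3: T3=13, direction=negative, advance = 62 mod 13 = 10 teeth = 10/13 turn
Gear 3: 62 mod 13 = 10
Fraction = 10 / 13 = 10/13 (gcd(10,13)=1) = 10/13

Answer: 10/13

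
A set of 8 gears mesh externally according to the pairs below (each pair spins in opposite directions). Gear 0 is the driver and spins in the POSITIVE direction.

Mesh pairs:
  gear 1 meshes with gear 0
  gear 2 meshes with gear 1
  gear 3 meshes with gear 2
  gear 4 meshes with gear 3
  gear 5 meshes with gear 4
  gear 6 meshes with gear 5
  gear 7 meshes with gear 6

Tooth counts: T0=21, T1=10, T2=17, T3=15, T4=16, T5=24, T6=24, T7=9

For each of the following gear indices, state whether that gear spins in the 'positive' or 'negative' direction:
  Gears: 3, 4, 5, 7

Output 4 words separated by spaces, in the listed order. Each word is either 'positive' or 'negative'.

Answer: negative positive negative negative

Derivation:
Gear 0 (driver): positive (depth 0)
  gear 1: meshes with gear 0 -> depth 1 -> negative (opposite of gear 0)
  gear 2: meshes with gear 1 -> depth 2 -> positive (opposite of gear 1)
  gear 3: meshes with gear 2 -> depth 3 -> negative (opposite of gear 2)
  gear 4: meshes with gear 3 -> depth 4 -> positive (opposite of gear 3)
  gear 5: meshes with gear 4 -> depth 5 -> negative (opposite of gear 4)
  gear 6: meshes with gear 5 -> depth 6 -> positive (opposite of gear 5)
  gear 7: meshes with gear 6 -> depth 7 -> negative (opposite of gear 6)
Queried indices 3, 4, 5, 7 -> negative, positive, negative, negative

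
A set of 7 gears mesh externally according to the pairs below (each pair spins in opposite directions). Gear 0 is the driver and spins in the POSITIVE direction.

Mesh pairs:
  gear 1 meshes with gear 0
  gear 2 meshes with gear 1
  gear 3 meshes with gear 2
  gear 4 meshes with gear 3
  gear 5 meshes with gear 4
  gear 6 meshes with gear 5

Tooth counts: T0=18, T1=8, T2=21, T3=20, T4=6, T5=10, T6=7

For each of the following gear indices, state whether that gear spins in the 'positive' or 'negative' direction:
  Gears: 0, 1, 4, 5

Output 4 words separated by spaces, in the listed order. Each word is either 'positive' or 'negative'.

Answer: positive negative positive negative

Derivation:
Gear 0 (driver): positive (depth 0)
  gear 1: meshes with gear 0 -> depth 1 -> negative (opposite of gear 0)
  gear 2: meshes with gear 1 -> depth 2 -> positive (opposite of gear 1)
  gear 3: meshes with gear 2 -> depth 3 -> negative (opposite of gear 2)
  gear 4: meshes with gear 3 -> depth 4 -> positive (opposite of gear 3)
  gear 5: meshes with gear 4 -> depth 5 -> negative (opposite of gear 4)
  gear 6: meshes with gear 5 -> depth 6 -> positive (opposite of gear 5)
Queried indices 0, 1, 4, 5 -> positive, negative, positive, negative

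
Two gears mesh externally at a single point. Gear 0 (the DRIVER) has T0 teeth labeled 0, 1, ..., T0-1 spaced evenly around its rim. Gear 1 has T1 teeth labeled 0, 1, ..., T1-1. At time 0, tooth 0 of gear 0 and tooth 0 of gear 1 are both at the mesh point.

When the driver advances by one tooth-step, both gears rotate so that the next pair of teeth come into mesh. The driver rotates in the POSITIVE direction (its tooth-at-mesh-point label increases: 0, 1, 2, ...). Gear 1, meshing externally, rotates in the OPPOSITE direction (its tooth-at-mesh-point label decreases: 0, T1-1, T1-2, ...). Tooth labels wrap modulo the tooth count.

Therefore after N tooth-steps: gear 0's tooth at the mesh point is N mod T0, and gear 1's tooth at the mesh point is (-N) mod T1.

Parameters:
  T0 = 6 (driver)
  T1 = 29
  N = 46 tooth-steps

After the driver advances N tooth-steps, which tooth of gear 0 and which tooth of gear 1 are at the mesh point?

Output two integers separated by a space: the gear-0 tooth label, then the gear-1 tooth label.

Answer: 4 12

Derivation:
Gear 0 (driver, T0=6): tooth at mesh = N mod T0
  46 = 7 * 6 + 4, so 46 mod 6 = 4
  gear 0 tooth = 4
Gear 1 (driven, T1=29): tooth at mesh = (-N) mod T1
  46 = 1 * 29 + 17, so 46 mod 29 = 17
  (-46) mod 29 = (-17) mod 29 = 29 - 17 = 12
Mesh after 46 steps: gear-0 tooth 4 meets gear-1 tooth 12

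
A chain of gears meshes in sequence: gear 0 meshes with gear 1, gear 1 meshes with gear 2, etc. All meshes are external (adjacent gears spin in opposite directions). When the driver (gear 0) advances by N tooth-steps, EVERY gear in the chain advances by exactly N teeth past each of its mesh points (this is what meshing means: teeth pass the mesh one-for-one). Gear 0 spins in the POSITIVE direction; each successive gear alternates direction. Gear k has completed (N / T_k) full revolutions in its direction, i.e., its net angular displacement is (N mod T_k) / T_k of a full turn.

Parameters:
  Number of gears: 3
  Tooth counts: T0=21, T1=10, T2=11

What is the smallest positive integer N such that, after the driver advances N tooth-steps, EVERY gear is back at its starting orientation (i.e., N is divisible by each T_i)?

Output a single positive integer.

Answer: 2310

Derivation:
Gear k returns to start when N is a multiple of T_k.
All gears at start simultaneously when N is a common multiple of [21, 10, 11]; the smallest such N is lcm(21, 10, 11).
Start: lcm = T0 = 21
Fold in T1=10: gcd(21, 10) = 1; lcm(21, 10) = 21 * 10 / 1 = 210 / 1 = 210
Fold in T2=11: gcd(210, 11) = 1; lcm(210, 11) = 210 * 11 / 1 = 2310 / 1 = 2310
Full cycle length = 2310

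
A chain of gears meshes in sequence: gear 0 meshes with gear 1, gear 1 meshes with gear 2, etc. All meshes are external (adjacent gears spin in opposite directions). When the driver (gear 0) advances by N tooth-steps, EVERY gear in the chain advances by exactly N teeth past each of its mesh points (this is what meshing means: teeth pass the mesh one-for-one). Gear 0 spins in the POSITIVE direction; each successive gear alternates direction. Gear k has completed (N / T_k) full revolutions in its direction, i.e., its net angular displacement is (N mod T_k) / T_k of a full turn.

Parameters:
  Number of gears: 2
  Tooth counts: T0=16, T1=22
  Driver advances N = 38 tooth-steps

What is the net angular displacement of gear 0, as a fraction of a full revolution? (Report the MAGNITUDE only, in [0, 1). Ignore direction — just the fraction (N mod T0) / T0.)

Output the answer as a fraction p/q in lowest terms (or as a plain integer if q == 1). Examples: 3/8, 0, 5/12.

Chain of 2 gears, tooth counts: [16, 22]
  gear 0: T0=16, direction=positive, advance = 38 mod 16 = 6 teeth = 6/16 turn
  gear 1: T1=22, direction=negative, advance = 38 mod 22 = 16 teeth = 16/22 turn
Gear 0: 38 mod 16 = 6
Fraction = 6 / 16 = 3/8 (gcd(6,16)=2) = 3/8

Answer: 3/8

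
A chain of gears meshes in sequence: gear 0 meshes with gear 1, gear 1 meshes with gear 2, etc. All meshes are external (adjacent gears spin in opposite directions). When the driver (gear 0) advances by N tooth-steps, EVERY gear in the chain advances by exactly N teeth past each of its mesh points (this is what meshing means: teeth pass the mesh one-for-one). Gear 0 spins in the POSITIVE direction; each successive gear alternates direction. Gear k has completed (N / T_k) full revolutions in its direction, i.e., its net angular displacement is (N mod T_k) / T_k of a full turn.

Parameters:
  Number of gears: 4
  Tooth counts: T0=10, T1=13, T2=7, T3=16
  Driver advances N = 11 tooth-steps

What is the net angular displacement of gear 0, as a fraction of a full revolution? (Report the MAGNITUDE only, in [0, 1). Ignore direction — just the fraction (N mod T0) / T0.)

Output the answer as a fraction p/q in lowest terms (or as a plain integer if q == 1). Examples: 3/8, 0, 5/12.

Answer: 1/10

Derivation:
Chain of 4 gears, tooth counts: [10, 13, 7, 16]
  gear 0: T0=10, direction=positive, advance = 11 mod 10 = 1 teeth = 1/10 turn
  gear 1: T1=13, direction=negative, advance = 11 mod 13 = 11 teeth = 11/13 turn
  gear 2: T2=7, direction=positive, advance = 11 mod 7 = 4 teeth = 4/7 turn
  gear 3: T3=16, direction=negative, advance = 11 mod 16 = 11 teeth = 11/16 turn
Gear 0: 11 mod 10 = 1
Fraction = 1 / 10 = 1/10 (gcd(1,10)=1) = 1/10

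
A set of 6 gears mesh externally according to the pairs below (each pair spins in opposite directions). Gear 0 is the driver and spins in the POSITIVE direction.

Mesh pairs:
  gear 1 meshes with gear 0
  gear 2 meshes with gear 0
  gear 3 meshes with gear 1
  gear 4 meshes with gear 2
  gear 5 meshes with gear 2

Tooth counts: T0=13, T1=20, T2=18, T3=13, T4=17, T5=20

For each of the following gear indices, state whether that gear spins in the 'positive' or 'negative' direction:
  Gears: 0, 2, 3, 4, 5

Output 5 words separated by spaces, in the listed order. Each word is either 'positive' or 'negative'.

Answer: positive negative positive positive positive

Derivation:
Gear 0 (driver): positive (depth 0)
  gear 1: meshes with gear 0 -> depth 1 -> negative (opposite of gear 0)
  gear 2: meshes with gear 0 -> depth 1 -> negative (opposite of gear 0)
  gear 3: meshes with gear 1 -> depth 2 -> positive (opposite of gear 1)
  gear 4: meshes with gear 2 -> depth 2 -> positive (opposite of gear 2)
  gear 5: meshes with gear 2 -> depth 2 -> positive (opposite of gear 2)
Queried indices 0, 2, 3, 4, 5 -> positive, negative, positive, positive, positive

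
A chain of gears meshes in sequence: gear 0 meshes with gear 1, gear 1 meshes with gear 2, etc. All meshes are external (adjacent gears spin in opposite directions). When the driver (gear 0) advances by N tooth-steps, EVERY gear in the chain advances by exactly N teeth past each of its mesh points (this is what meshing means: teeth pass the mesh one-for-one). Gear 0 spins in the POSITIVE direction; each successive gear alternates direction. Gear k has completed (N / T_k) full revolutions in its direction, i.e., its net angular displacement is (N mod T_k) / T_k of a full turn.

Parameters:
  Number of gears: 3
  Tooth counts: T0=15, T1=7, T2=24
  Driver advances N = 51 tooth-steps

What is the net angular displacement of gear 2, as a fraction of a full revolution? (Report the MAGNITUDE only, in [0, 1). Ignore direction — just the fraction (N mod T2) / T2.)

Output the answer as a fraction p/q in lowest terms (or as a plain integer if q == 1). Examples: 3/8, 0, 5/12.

Answer: 1/8

Derivation:
Chain of 3 gears, tooth counts: [15, 7, 24]
  gear 0: T0=15, direction=positive, advance = 51 mod 15 = 6 teeth = 6/15 turn
  gear 1: T1=7, direction=negative, advance = 51 mod 7 = 2 teeth = 2/7 turn
  gear 2: T2=24, direction=positive, advance = 51 mod 24 = 3 teeth = 3/24 turn
Gear 2: 51 mod 24 = 3
Fraction = 3 / 24 = 1/8 (gcd(3,24)=3) = 1/8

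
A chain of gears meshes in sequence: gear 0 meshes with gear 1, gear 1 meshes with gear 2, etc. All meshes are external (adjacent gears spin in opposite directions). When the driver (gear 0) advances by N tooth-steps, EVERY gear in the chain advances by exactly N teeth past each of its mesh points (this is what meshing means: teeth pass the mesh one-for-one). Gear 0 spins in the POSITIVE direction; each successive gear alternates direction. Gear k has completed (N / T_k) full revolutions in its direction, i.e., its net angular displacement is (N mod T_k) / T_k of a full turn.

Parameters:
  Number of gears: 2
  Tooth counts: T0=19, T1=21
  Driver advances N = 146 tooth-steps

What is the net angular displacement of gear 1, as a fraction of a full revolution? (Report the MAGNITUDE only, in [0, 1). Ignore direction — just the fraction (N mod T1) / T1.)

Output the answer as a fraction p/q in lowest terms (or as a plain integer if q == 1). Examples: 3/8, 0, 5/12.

Answer: 20/21

Derivation:
Chain of 2 gears, tooth counts: [19, 21]
  gear 0: T0=19, direction=positive, advance = 146 mod 19 = 13 teeth = 13/19 turn
  gear 1: T1=21, direction=negative, advance = 146 mod 21 = 20 teeth = 20/21 turn
Gear 1: 146 mod 21 = 20
Fraction = 20 / 21 = 20/21 (gcd(20,21)=1) = 20/21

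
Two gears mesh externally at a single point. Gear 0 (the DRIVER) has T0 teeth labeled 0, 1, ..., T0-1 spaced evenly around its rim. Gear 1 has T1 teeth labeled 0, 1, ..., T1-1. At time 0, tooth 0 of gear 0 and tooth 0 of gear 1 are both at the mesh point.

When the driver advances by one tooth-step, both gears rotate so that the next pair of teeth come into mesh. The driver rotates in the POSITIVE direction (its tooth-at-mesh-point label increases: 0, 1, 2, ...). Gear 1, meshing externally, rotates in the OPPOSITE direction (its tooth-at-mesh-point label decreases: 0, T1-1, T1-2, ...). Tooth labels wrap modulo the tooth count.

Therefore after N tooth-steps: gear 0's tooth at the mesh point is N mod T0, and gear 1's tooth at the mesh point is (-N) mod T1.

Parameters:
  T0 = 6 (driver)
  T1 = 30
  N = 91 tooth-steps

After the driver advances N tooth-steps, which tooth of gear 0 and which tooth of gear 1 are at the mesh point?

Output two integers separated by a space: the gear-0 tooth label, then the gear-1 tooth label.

Answer: 1 29

Derivation:
Gear 0 (driver, T0=6): tooth at mesh = N mod T0
  91 = 15 * 6 + 1, so 91 mod 6 = 1
  gear 0 tooth = 1
Gear 1 (driven, T1=30): tooth at mesh = (-N) mod T1
  91 = 3 * 30 + 1, so 91 mod 30 = 1
  (-91) mod 30 = (-1) mod 30 = 30 - 1 = 29
Mesh after 91 steps: gear-0 tooth 1 meets gear-1 tooth 29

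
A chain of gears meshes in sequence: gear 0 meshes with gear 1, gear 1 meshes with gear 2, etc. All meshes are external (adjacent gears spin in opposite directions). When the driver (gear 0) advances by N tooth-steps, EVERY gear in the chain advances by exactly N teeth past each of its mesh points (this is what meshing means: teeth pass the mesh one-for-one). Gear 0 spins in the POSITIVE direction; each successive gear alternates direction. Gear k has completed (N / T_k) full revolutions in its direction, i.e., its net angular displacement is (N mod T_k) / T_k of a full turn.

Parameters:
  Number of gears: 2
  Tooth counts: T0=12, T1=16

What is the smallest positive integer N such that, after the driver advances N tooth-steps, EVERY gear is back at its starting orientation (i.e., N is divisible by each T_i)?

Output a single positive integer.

Gear k returns to start when N is a multiple of T_k.
All gears at start simultaneously when N is a common multiple of [12, 16]; the smallest such N is lcm(12, 16).
Start: lcm = T0 = 12
Fold in T1=16: gcd(12, 16) = 4; lcm(12, 16) = 12 * 16 / 4 = 192 / 4 = 48
Full cycle length = 48

Answer: 48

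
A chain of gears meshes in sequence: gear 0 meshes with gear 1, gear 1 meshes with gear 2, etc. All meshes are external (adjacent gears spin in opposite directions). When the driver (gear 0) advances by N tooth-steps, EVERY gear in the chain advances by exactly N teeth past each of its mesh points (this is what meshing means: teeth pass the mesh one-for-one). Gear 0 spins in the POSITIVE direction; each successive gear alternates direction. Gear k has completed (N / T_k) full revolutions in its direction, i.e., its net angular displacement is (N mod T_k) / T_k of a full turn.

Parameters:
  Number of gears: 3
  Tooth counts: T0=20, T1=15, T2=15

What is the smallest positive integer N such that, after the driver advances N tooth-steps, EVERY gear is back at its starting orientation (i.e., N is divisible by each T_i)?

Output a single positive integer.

Answer: 60

Derivation:
Gear k returns to start when N is a multiple of T_k.
All gears at start simultaneously when N is a common multiple of [20, 15, 15]; the smallest such N is lcm(20, 15, 15).
Start: lcm = T0 = 20
Fold in T1=15: gcd(20, 15) = 5; lcm(20, 15) = 20 * 15 / 5 = 300 / 5 = 60
Fold in T2=15: gcd(60, 15) = 15; lcm(60, 15) = 60 * 15 / 15 = 900 / 15 = 60
Full cycle length = 60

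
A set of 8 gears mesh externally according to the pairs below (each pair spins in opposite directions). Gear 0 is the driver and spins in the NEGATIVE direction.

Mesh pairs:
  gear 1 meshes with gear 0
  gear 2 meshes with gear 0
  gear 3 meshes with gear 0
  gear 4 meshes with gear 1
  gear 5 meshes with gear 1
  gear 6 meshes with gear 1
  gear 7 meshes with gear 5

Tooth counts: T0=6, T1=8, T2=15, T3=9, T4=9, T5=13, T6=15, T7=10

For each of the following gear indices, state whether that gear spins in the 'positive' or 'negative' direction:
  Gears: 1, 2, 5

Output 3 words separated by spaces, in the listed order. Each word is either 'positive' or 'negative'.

Gear 0 (driver): negative (depth 0)
  gear 1: meshes with gear 0 -> depth 1 -> positive (opposite of gear 0)
  gear 2: meshes with gear 0 -> depth 1 -> positive (opposite of gear 0)
  gear 3: meshes with gear 0 -> depth 1 -> positive (opposite of gear 0)
  gear 4: meshes with gear 1 -> depth 2 -> negative (opposite of gear 1)
  gear 5: meshes with gear 1 -> depth 2 -> negative (opposite of gear 1)
  gear 6: meshes with gear 1 -> depth 2 -> negative (opposite of gear 1)
  gear 7: meshes with gear 5 -> depth 3 -> positive (opposite of gear 5)
Queried indices 1, 2, 5 -> positive, positive, negative

Answer: positive positive negative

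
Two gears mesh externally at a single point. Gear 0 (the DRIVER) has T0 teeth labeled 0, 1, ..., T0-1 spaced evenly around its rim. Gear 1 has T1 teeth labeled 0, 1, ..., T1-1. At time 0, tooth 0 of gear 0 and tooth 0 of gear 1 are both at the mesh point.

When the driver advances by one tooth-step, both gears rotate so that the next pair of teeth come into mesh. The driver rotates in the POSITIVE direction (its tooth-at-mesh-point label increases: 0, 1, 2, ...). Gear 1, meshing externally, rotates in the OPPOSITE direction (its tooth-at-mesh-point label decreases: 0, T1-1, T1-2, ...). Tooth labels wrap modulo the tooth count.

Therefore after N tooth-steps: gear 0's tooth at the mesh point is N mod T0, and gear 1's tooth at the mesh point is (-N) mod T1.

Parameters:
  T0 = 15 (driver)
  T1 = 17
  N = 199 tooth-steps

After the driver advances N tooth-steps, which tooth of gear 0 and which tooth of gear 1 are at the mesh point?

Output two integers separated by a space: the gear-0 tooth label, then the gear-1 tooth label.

Answer: 4 5

Derivation:
Gear 0 (driver, T0=15): tooth at mesh = N mod T0
  199 = 13 * 15 + 4, so 199 mod 15 = 4
  gear 0 tooth = 4
Gear 1 (driven, T1=17): tooth at mesh = (-N) mod T1
  199 = 11 * 17 + 12, so 199 mod 17 = 12
  (-199) mod 17 = (-12) mod 17 = 17 - 12 = 5
Mesh after 199 steps: gear-0 tooth 4 meets gear-1 tooth 5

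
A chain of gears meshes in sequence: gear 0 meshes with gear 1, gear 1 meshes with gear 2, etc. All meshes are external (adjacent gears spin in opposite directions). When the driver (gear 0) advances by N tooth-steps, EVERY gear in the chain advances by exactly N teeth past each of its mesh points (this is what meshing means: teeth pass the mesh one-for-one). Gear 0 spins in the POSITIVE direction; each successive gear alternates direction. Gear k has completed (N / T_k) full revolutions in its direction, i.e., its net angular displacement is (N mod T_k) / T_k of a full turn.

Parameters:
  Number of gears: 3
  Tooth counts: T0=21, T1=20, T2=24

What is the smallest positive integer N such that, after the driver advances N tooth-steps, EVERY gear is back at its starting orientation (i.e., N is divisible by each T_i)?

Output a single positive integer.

Gear k returns to start when N is a multiple of T_k.
All gears at start simultaneously when N is a common multiple of [21, 20, 24]; the smallest such N is lcm(21, 20, 24).
Start: lcm = T0 = 21
Fold in T1=20: gcd(21, 20) = 1; lcm(21, 20) = 21 * 20 / 1 = 420 / 1 = 420
Fold in T2=24: gcd(420, 24) = 12; lcm(420, 24) = 420 * 24 / 12 = 10080 / 12 = 840
Full cycle length = 840

Answer: 840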